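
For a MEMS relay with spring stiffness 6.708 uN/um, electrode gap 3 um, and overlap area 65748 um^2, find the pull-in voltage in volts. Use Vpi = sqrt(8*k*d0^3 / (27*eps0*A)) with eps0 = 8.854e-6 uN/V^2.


Step 1: Compute numerator: 8 * k * d0^3 = 8 * 6.708 * 3^3 = 1448.928
Step 2: Compute denominator: 27 * eps0 * A = 27 * 8.854e-6 * 65748 = 15.717585
Step 3: Vpi = sqrt(1448.928 / 15.717585)
Vpi = 9.6 V


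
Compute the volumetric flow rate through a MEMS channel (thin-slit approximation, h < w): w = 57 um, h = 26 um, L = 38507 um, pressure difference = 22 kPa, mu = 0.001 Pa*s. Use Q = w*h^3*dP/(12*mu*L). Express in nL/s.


Step 1: Convert all dimensions to SI (meters).
w = 57e-6 m, h = 26e-6 m, L = 38507e-6 m, dP = 22e3 Pa
Step 2: Q = w * h^3 * dP / (12 * mu * L)
Q = 57e-6 * (26e-6)^3 * 22e3 / (12 * 0.001 * 38507e-6) = 4.769761e-11 m^3/s
Step 3: Convert Q from m^3/s to nL/s (1 m^3 = 1e12 nL, so multiply by 1e12).
Q = 47.698 nL/s


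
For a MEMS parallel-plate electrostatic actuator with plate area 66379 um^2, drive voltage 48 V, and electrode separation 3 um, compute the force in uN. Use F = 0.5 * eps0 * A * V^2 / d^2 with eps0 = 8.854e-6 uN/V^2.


Step 1: Identify parameters.
eps0 = 8.854e-6 uN/V^2, A = 66379 um^2, V = 48 V, d = 3 um
Step 2: Compute V^2 = 48^2 = 2304
Step 3: Compute d^2 = 3^2 = 9
Step 4: F = 0.5 * 8.854e-6 * 66379 * 2304 / 9
F = 75.228 uN


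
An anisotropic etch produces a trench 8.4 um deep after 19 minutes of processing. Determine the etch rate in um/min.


Step 1: Etch rate = depth / time
Step 2: rate = 8.4 / 19
rate = 0.442 um/min


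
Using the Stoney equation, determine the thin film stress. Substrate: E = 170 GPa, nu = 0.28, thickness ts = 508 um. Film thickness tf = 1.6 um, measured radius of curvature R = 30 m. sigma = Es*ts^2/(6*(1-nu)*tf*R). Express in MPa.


Step 1: Compute numerator: Es * ts^2 = 170 * 508^2 = 43870880 (GPa*um^2)
Step 2: Compute denominator (R in um): 6*(1-nu)*tf*R = 6*0.72*1.6*30e6 = 207360000.0 (um^2)
Step 3: sigma (GPa) = 43870880 / 207360000.0 = 2.11569e-01 GPa
Step 4: Convert to MPa (x1000): sigma = 211.6 MPa


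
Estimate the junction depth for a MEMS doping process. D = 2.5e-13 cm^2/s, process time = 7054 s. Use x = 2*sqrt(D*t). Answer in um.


Step 1: Compute D*t = 2.5e-13 * 7054 = 1.7635e-09 cm^2
Step 2: sqrt(D*t) = 4.199e-05 cm
Step 3: x = 2 * 4.199e-05 cm = 8.398e-05 cm
Step 4: Convert to um (1 cm = 1e4 um): x = 0.84 um


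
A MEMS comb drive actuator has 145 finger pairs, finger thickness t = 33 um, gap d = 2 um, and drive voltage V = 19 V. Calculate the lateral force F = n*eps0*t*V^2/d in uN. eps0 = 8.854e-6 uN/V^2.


Step 1: Parameters: n=145, eps0=8.854e-6 uN/V^2, t=33 um, V=19 V, d=2 um
Step 2: V^2 = 361
Step 3: F = 145 * 8.854e-6 * 33 * 361 / 2
F = 7.647 uN


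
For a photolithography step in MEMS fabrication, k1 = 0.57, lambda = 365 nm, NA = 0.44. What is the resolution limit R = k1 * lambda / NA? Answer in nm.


Step 1: Identify values: k1 = 0.57, lambda = 365 nm, NA = 0.44
Step 2: R = k1 * lambda / NA
R = 0.57 * 365 / 0.44
R = 472.8 nm


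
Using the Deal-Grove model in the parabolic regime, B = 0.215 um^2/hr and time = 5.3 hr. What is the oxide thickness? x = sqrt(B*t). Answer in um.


Step 1: Compute B*t = 0.215 * 5.3 = 1.1395
Step 2: x = sqrt(1.1395)
x = 1.067 um


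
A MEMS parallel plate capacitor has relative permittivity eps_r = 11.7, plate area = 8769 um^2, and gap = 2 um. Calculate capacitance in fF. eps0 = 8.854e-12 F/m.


Step 1: Convert area to m^2: A = 8769e-12 m^2
Step 2: Convert gap to m: d = 2e-6 m
Step 3: C = eps0 * eps_r * A / d
C = 8.854e-12 * 11.7 * 8769e-12 / 2e-6
Step 4: Convert to fF (multiply by 1e15).
C = 454.2 fF


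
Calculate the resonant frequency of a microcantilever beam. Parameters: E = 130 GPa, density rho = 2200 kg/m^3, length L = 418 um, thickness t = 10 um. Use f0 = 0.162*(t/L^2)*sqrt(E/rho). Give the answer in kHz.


Step 1: Convert units to SI.
t_SI = 10e-6 m, L_SI = 418e-6 m
Step 2: Calculate sqrt(E/rho).
sqrt(130e9 / 2200) = 7687.06 m/s
Step 3: Compute f0.
f0 = 0.162 * 10e-6 / (418e-6)^2 * 7687.06 = 71272.6 Hz = 71.27 kHz


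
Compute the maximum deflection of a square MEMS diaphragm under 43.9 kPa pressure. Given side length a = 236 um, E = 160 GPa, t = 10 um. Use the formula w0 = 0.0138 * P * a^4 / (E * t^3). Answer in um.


Step 1: Convert pressure to compatible units (E is in GPa, so P in GPa).
P = 43.9 kPa = 43.9e-6 GPa
Step 2: Compute numerator: 0.0138 * P * a^4.
a^4 = 236^4 = 3102044416
numerator = 0.0138 * 43.9e-6 * 3102044416 = 1.8793e+03
Step 3: Compute denominator: E * t^3 = 160 * 10^3 = 160000
Step 4: w0 = numerator / denominator = 1.8793e+03 / 160000 = 0.0117 um


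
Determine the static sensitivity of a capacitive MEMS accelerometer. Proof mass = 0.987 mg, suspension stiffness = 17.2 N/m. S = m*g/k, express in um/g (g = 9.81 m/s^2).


Step 1: Convert mass: m = 0.987 mg = 9.87e-07 kg
Step 2: S = m * g / k = 9.87e-07 * 9.81 / 17.2
Step 3: S = 5.63e-07 m/g
Step 4: Convert to um/g: S = 0.563 um/g


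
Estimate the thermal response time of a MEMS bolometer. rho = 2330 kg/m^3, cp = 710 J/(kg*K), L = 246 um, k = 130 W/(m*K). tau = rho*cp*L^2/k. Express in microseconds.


Step 1: Convert L to m: L = 246e-6 m
Step 2: L^2 = (246e-6)^2 = 6.0516e-08 m^2
Step 3: tau = 2330 * 710 * 6.0516e-08 / 130 = 7.7008938e-04 s
Step 4: Convert to microseconds (multiply by 1e6).
tau = 770.089 us


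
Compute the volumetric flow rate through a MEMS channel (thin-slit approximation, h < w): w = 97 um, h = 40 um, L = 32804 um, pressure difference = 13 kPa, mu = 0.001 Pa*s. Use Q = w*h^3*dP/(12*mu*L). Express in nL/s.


Step 1: Convert all dimensions to SI (meters).
w = 97e-6 m, h = 40e-6 m, L = 32804e-6 m, dP = 13e3 Pa
Step 2: Q = w * h^3 * dP / (12 * mu * L)
Q = 97e-6 * (40e-6)^3 * 13e3 / (12 * 0.001 * 32804e-6) = 2.0501565e-10 m^3/s
Step 3: Convert Q from m^3/s to nL/s (1 m^3 = 1e12 nL, so multiply by 1e12).
Q = 205.016 nL/s


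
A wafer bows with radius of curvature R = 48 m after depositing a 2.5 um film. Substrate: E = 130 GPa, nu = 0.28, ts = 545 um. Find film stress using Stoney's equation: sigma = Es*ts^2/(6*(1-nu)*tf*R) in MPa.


Step 1: Compute numerator: Es * ts^2 = 130 * 545^2 = 38613250 (GPa*um^2)
Step 2: Compute denominator (R in um): 6*(1-nu)*tf*R = 6*0.72*2.5*48e6 = 518400000.0 (um^2)
Step 3: sigma (GPa) = 38613250 / 518400000.0 = 7.4485e-02 GPa
Step 4: Convert to MPa (x1000): sigma = 74.5 MPa


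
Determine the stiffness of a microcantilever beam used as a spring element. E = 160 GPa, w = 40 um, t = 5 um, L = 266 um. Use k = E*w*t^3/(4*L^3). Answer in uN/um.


Step 1: Convert E to consistent units (1 GPa = 1000 uN/um^2).
E = 160 GPa = 160000 uN/um^2
Step 2: Compute t^3 = 5^3 = 125
Step 3: Compute L^3 = 266^3 = 18821096
Step 4: k = 160000 * 40 * 125 / (4 * 18821096)
k = 10.6264 uN/um


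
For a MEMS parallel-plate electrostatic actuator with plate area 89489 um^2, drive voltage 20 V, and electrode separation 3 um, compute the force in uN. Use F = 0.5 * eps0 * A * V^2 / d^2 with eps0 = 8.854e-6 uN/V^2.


Step 1: Identify parameters.
eps0 = 8.854e-6 uN/V^2, A = 89489 um^2, V = 20 V, d = 3 um
Step 2: Compute V^2 = 20^2 = 400
Step 3: Compute d^2 = 3^2 = 9
Step 4: F = 0.5 * 8.854e-6 * 89489 * 400 / 9
F = 17.607 uN


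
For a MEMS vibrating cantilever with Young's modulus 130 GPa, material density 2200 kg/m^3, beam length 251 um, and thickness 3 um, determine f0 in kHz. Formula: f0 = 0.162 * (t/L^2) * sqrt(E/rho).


Step 1: Convert units to SI.
t_SI = 3e-6 m, L_SI = 251e-6 m
Step 2: Calculate sqrt(E/rho).
sqrt(130e9 / 2200) = 7687.06 m/s
Step 3: Compute f0.
f0 = 0.162 * 3e-6 / (251e-6)^2 * 7687.06 = 59299.2 Hz = 59.3 kHz


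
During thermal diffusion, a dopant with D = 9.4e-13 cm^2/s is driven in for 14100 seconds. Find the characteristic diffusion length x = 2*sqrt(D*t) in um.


Step 1: Compute D*t = 9.4e-13 * 14100 = 1.3254e-08 cm^2
Step 2: sqrt(D*t) = 1.15126e-04 cm
Step 3: x = 2 * 1.15126e-04 cm = 2.30252e-04 cm
Step 4: Convert to um (1 cm = 1e4 um): x = 2.303 um


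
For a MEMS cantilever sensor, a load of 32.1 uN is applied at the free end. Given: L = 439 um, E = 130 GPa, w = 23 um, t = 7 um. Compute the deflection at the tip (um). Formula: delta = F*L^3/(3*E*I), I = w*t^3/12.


Step 1: Calculate the second moment of area.
I = w * t^3 / 12 = 23 * 7^3 / 12 = 657.4167 um^4
Step 2: Convert E to consistent units (1 GPa = 1000 uN/um^2).
E = 130 GPa = 130000 uN/um^2
Step 3: Calculate tip deflection.
delta = F * L^3 / (3 * E * I)
delta = 32.1 * 439^3 / (3 * 130000 * 657.4167)
delta = 10.5924 um


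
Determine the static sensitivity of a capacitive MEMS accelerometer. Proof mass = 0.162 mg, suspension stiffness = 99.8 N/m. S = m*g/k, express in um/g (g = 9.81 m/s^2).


Step 1: Convert mass: m = 0.162 mg = 1.62e-07 kg
Step 2: S = m * g / k = 1.62e-07 * 9.81 / 99.8
Step 3: S = 1.59e-08 m/g
Step 4: Convert to um/g: S = 0.016 um/g


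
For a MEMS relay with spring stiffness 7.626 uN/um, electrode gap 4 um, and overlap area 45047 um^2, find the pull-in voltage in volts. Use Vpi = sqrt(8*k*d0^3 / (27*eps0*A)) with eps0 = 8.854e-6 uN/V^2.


Step 1: Compute numerator: 8 * k * d0^3 = 8 * 7.626 * 4^3 = 3904.512
Step 2: Compute denominator: 27 * eps0 * A = 27 * 8.854e-6 * 45047 = 10.768846
Step 3: Vpi = sqrt(3904.512 / 10.768846)
Vpi = 19.04 V


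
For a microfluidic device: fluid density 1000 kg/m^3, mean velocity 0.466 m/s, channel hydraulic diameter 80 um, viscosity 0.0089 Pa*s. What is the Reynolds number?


Step 1: Convert Dh to meters: Dh = 80e-6 m
Step 2: Re = rho * v * Dh / mu
Re = 1000 * 0.466 * 80e-6 / 0.0089
Re = 4.189


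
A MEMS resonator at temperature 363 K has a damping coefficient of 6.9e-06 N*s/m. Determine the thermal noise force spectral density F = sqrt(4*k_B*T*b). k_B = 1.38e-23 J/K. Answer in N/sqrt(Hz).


Step 1: Compute 4 * k_B * T * b
= 4 * 1.38e-23 * 363 * 6.9e-06
= 1.3826e-25 N^2/Hz
Step 2: F_noise = sqrt(1.3826e-25)
F_noise = 3.72e-13 N/sqrt(Hz)


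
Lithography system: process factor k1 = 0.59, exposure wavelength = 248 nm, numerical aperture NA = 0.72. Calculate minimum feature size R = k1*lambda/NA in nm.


Step 1: Identify values: k1 = 0.59, lambda = 248 nm, NA = 0.72
Step 2: R = k1 * lambda / NA
R = 0.59 * 248 / 0.72
R = 203.2 nm


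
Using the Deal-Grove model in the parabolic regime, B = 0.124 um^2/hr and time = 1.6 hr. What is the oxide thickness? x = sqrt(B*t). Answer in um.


Step 1: Compute B*t = 0.124 * 1.6 = 0.1984
Step 2: x = sqrt(0.1984)
x = 0.445 um


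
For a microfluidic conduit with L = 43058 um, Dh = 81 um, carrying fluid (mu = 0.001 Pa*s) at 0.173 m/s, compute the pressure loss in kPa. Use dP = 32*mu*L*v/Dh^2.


Step 1: Convert to SI: L = 43058e-6 m, Dh = 81e-6 m
Step 2: dP = 32 * 0.001 * 43058e-6 * 0.173 / (81e-6)^2
Step 3: dP = 36331.21 Pa
Step 4: Convert to kPa: dP = 36.33 kPa


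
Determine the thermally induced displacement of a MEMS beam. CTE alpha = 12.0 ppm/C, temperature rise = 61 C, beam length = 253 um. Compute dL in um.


Step 1: Convert CTE: alpha = 12.0 ppm/C = 12.0e-6 /C
Step 2: dL = 12.0e-6 * 61 * 253
dL = 0.1852 um


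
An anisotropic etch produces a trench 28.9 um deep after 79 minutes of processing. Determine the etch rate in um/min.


Step 1: Etch rate = depth / time
Step 2: rate = 28.9 / 79
rate = 0.366 um/min


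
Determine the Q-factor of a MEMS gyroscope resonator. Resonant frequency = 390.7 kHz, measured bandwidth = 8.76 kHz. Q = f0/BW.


Step 1: Q = f0 / bandwidth
Step 2: Q = 390.7 / 8.76
Q = 44.6


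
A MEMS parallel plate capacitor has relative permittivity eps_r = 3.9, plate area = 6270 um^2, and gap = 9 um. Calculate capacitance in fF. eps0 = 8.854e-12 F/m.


Step 1: Convert area to m^2: A = 6270e-12 m^2
Step 2: Convert gap to m: d = 9e-6 m
Step 3: C = eps0 * eps_r * A / d
C = 8.854e-12 * 3.9 * 6270e-12 / 9e-6
Step 4: Convert to fF (multiply by 1e15).
C = 24.06 fF


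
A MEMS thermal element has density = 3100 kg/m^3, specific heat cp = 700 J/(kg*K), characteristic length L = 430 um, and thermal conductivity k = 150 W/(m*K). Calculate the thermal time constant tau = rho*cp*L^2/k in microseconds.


Step 1: Convert L to m: L = 430e-6 m
Step 2: L^2 = (430e-6)^2 = 1.849e-07 m^2
Step 3: tau = 3100 * 700 * 1.849e-07 / 150 = 2.67488667e-03 s
Step 4: Convert to microseconds (multiply by 1e6).
tau = 2674.887 us


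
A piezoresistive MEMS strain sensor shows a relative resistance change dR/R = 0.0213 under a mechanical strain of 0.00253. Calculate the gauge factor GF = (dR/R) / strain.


Step 1: Identify values.
dR/R = 0.0213, strain = 0.00253
Step 2: GF = (dR/R) / strain = 0.0213 / 0.00253
GF = 8.4


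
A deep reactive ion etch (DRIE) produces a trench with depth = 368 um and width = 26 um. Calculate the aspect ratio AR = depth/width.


Step 1: AR = depth / width
Step 2: AR = 368 / 26
AR = 14.2


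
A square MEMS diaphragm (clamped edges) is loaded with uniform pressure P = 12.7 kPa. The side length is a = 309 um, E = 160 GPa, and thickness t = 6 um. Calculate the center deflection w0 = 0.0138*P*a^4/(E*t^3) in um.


Step 1: Convert pressure to compatible units (E is in GPa, so P in GPa).
P = 12.7 kPa = 12.7e-6 GPa
Step 2: Compute numerator: 0.0138 * P * a^4.
a^4 = 309^4 = 9116621361
numerator = 0.0138 * 12.7e-6 * 9116621361 = 1.5978e+03
Step 3: Compute denominator: E * t^3 = 160 * 6^3 = 34560
Step 4: w0 = numerator / denominator = 1.5978e+03 / 34560 = 0.0462 um


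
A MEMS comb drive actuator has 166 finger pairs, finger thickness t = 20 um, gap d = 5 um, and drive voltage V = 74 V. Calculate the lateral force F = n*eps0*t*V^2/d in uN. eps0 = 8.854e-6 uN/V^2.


Step 1: Parameters: n=166, eps0=8.854e-6 uN/V^2, t=20 um, V=74 V, d=5 um
Step 2: V^2 = 5476
Step 3: F = 166 * 8.854e-6 * 20 * 5476 / 5
F = 32.194 uN


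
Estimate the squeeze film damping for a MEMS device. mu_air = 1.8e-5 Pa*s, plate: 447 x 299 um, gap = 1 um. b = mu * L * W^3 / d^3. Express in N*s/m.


Step 1: Convert to SI.
L = 447e-6 m, W = 299e-6 m, d = 1e-6 m
Step 2: W^3 = (299e-6)^3 = 2.67e-11 m^3
Step 3: d^3 = (1e-6)^3 = 1.00e-18 m^3
Step 4: b = 1.8e-5 * 447e-6 * 2.67e-11 / 1.00e-18
b = 2.15e-01 N*s/m


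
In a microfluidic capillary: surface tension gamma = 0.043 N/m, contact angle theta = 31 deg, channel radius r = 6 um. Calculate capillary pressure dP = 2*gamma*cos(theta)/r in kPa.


Step 1: cos(31 deg) = 0.8572
Step 2: Convert r to m: r = 6e-6 m
Step 3: dP = 2 * 0.043 * 0.8572 / 6e-6 = 12286.5 Pa
Step 4: Convert Pa to kPa (divide by 1000).
dP = 12.29 kPa


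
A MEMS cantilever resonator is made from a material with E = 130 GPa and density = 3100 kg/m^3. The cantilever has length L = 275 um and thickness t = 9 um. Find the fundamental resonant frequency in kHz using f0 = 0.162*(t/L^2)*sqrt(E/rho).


Step 1: Convert units to SI.
t_SI = 9e-6 m, L_SI = 275e-6 m
Step 2: Calculate sqrt(E/rho).
sqrt(130e9 / 3100) = 6475.76 m/s
Step 3: Compute f0.
f0 = 0.162 * 9e-6 / (275e-6)^2 * 6475.76 = 124848.4 Hz = 124.85 kHz


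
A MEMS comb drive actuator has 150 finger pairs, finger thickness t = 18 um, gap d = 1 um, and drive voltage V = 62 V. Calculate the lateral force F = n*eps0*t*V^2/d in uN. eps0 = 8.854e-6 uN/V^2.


Step 1: Parameters: n=150, eps0=8.854e-6 uN/V^2, t=18 um, V=62 V, d=1 um
Step 2: V^2 = 3844
Step 3: F = 150 * 8.854e-6 * 18 * 3844 / 1
F = 91.894 uN


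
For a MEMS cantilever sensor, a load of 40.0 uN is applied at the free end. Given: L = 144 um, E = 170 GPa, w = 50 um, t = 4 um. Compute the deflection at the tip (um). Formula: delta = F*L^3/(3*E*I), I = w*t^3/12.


Step 1: Calculate the second moment of area.
I = w * t^3 / 12 = 50 * 4^3 / 12 = 266.6667 um^4
Step 2: Convert E to consistent units (1 GPa = 1000 uN/um^2).
E = 170 GPa = 170000 uN/um^2
Step 3: Calculate tip deflection.
delta = F * L^3 / (3 * E * I)
delta = 40.0 * 144^3 / (3 * 170000 * 266.6667)
delta = 0.8782 um


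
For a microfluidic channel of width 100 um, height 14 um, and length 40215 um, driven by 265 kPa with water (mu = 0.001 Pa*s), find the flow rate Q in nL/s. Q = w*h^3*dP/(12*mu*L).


Step 1: Convert all dimensions to SI (meters).
w = 100e-6 m, h = 14e-6 m, L = 40215e-6 m, dP = 265e3 Pa
Step 2: Q = w * h^3 * dP / (12 * mu * L)
Q = 100e-6 * (14e-6)^3 * 265e3 / (12 * 0.001 * 40215e-6) = 1.5068175e-10 m^3/s
Step 3: Convert Q from m^3/s to nL/s (1 m^3 = 1e12 nL, so multiply by 1e12).
Q = 150.682 nL/s


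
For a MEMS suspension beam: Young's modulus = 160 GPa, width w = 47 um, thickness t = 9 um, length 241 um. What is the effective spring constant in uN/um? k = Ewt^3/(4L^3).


Step 1: Convert E to consistent units (1 GPa = 1000 uN/um^2).
E = 160 GPa = 160000 uN/um^2
Step 2: Compute t^3 = 9^3 = 729
Step 3: Compute L^3 = 241^3 = 13997521
Step 4: k = 160000 * 47 * 729 / (4 * 13997521)
k = 97.9116 uN/um


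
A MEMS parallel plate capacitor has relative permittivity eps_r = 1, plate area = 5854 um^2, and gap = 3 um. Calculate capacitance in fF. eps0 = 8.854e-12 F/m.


Step 1: Convert area to m^2: A = 5854e-12 m^2
Step 2: Convert gap to m: d = 3e-6 m
Step 3: C = eps0 * eps_r * A / d
C = 8.854e-12 * 1 * 5854e-12 / 3e-6
Step 4: Convert to fF (multiply by 1e15).
C = 17.28 fF


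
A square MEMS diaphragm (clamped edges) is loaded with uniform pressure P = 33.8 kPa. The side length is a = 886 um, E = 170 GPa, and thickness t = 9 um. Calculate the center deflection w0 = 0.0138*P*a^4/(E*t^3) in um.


Step 1: Convert pressure to compatible units (E is in GPa, so P in GPa).
P = 33.8 kPa = 33.8e-6 GPa
Step 2: Compute numerator: 0.0138 * P * a^4.
a^4 = 886^4 = 616218720016
numerator = 0.0138 * 33.8e-6 * 616218720016 = 2.874291e+05
Step 3: Compute denominator: E * t^3 = 170 * 9^3 = 123930
Step 4: w0 = numerator / denominator = 2.874291e+05 / 123930 = 2.3193 um


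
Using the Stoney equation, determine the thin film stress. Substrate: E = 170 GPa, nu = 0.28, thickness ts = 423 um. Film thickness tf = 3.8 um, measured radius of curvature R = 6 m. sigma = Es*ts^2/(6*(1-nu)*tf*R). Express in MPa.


Step 1: Compute numerator: Es * ts^2 = 170 * 423^2 = 30417930 (GPa*um^2)
Step 2: Compute denominator (R in um): 6*(1-nu)*tf*R = 6*0.72*3.8*6e6 = 98496000.0 (um^2)
Step 3: sigma (GPa) = 30417930 / 98496000.0 = 3.08824e-01 GPa
Step 4: Convert to MPa (x1000): sigma = 308.8 MPa


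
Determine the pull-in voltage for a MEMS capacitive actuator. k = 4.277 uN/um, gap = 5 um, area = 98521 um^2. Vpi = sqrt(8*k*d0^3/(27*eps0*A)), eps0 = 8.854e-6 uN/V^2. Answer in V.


Step 1: Compute numerator: 8 * k * d0^3 = 8 * 4.277 * 5^3 = 4277.0
Step 2: Compute denominator: 27 * eps0 * A = 27 * 8.854e-6 * 98521 = 23.552233
Step 3: Vpi = sqrt(4277.0 / 23.552233)
Vpi = 13.48 V


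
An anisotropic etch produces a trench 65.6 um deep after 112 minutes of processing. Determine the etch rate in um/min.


Step 1: Etch rate = depth / time
Step 2: rate = 65.6 / 112
rate = 0.586 um/min


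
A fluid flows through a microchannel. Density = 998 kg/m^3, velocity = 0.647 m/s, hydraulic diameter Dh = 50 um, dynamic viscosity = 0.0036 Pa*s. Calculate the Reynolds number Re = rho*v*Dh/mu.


Step 1: Convert Dh to meters: Dh = 50e-6 m
Step 2: Re = rho * v * Dh / mu
Re = 998 * 0.647 * 50e-6 / 0.0036
Re = 8.968


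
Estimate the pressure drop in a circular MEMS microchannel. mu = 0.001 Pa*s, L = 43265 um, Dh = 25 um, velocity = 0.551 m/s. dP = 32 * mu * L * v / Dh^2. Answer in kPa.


Step 1: Convert to SI: L = 43265e-6 m, Dh = 25e-6 m
Step 2: dP = 32 * 0.001 * 43265e-6 * 0.551 / (25e-6)^2
Step 3: dP = 1220557.57 Pa
Step 4: Convert to kPa: dP = 1220.56 kPa


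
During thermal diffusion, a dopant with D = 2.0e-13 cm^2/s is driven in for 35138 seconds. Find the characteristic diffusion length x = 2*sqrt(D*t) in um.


Step 1: Compute D*t = 2.0e-13 * 35138 = 7.0276e-09 cm^2
Step 2: sqrt(D*t) = 8.38308e-05 cm
Step 3: x = 2 * 8.38308e-05 cm = 1.676616e-04 cm
Step 4: Convert to um (1 cm = 1e4 um): x = 1.677 um


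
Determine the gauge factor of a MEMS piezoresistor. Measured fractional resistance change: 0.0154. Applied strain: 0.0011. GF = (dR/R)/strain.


Step 1: Identify values.
dR/R = 0.0154, strain = 0.0011
Step 2: GF = (dR/R) / strain = 0.0154 / 0.0011
GF = 14.0


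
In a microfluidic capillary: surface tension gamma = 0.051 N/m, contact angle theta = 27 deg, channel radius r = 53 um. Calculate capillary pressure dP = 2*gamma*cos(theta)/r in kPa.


Step 1: cos(27 deg) = 0.891
Step 2: Convert r to m: r = 53e-6 m
Step 3: dP = 2 * 0.051 * 0.891 / 53e-6 = 1714.8 Pa
Step 4: Convert Pa to kPa (divide by 1000).
dP = 1.71 kPa


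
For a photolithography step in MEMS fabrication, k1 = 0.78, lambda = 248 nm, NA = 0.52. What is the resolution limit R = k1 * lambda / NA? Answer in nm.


Step 1: Identify values: k1 = 0.78, lambda = 248 nm, NA = 0.52
Step 2: R = k1 * lambda / NA
R = 0.78 * 248 / 0.52
R = 372.0 nm


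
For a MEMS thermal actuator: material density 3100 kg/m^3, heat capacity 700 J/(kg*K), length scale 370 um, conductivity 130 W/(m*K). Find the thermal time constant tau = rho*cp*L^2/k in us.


Step 1: Convert L to m: L = 370e-6 m
Step 2: L^2 = (370e-6)^2 = 1.369e-07 m^2
Step 3: tau = 3100 * 700 * 1.369e-07 / 130 = 2.28517692e-03 s
Step 4: Convert to microseconds (multiply by 1e6).
tau = 2285.177 us


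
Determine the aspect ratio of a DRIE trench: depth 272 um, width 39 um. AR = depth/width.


Step 1: AR = depth / width
Step 2: AR = 272 / 39
AR = 7.0


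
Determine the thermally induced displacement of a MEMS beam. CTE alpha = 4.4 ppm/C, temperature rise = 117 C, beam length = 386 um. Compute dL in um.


Step 1: Convert CTE: alpha = 4.4 ppm/C = 4.4e-6 /C
Step 2: dL = 4.4e-6 * 117 * 386
dL = 0.1987 um


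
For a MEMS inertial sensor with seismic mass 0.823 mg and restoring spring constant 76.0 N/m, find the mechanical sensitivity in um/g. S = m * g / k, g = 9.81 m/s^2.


Step 1: Convert mass: m = 0.823 mg = 8.23e-07 kg
Step 2: S = m * g / k = 8.23e-07 * 9.81 / 76.0
Step 3: S = 1.06e-07 m/g
Step 4: Convert to um/g: S = 0.106 um/g


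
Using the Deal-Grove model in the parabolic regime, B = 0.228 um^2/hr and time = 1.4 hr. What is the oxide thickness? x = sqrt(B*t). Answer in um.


Step 1: Compute B*t = 0.228 * 1.4 = 0.3192
Step 2: x = sqrt(0.3192)
x = 0.565 um


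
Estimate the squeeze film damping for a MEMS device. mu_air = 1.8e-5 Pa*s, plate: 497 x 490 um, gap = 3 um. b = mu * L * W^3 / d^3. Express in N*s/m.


Step 1: Convert to SI.
L = 497e-6 m, W = 490e-6 m, d = 3e-6 m
Step 2: W^3 = (490e-6)^3 = 1.18e-10 m^3
Step 3: d^3 = (3e-6)^3 = 2.70e-17 m^3
Step 4: b = 1.8e-5 * 497e-6 * 1.18e-10 / 2.70e-17
b = 3.90e-02 N*s/m


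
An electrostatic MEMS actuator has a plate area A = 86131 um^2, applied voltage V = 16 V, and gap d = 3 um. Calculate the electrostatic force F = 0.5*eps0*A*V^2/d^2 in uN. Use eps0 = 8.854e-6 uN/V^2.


Step 1: Identify parameters.
eps0 = 8.854e-6 uN/V^2, A = 86131 um^2, V = 16 V, d = 3 um
Step 2: Compute V^2 = 16^2 = 256
Step 3: Compute d^2 = 3^2 = 9
Step 4: F = 0.5 * 8.854e-6 * 86131 * 256 / 9
F = 10.846 uN


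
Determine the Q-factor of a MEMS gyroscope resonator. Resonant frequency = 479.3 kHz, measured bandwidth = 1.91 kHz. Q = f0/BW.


Step 1: Q = f0 / bandwidth
Step 2: Q = 479.3 / 1.91
Q = 250.9


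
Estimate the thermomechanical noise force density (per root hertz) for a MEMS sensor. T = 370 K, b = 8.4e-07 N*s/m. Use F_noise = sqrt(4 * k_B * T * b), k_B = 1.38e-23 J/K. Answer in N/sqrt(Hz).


Step 1: Compute 4 * k_B * T * b
= 4 * 1.38e-23 * 370 * 8.4e-07
= 1.7156e-26 N^2/Hz
Step 2: F_noise = sqrt(1.7156e-26)
F_noise = 1.31e-13 N/sqrt(Hz)


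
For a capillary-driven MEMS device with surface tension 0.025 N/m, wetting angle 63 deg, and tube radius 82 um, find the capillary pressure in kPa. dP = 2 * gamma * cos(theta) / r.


Step 1: cos(63 deg) = 0.454
Step 2: Convert r to m: r = 82e-6 m
Step 3: dP = 2 * 0.025 * 0.454 / 82e-6 = 276.8 Pa
Step 4: Convert Pa to kPa (divide by 1000).
dP = 0.28 kPa


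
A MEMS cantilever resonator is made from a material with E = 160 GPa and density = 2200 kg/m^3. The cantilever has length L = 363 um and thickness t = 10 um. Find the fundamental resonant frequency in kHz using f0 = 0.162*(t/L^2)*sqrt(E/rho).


Step 1: Convert units to SI.
t_SI = 10e-6 m, L_SI = 363e-6 m
Step 2: Calculate sqrt(E/rho).
sqrt(160e9 / 2200) = 8528.03 m/s
Step 3: Compute f0.
f0 = 0.162 * 10e-6 / (363e-6)^2 * 8528.03 = 104845.7 Hz = 104.85 kHz


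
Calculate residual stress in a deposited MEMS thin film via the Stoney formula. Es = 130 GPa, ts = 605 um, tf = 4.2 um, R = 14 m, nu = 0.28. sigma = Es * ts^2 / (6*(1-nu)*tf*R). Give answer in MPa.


Step 1: Compute numerator: Es * ts^2 = 130 * 605^2 = 47583250 (GPa*um^2)
Step 2: Compute denominator (R in um): 6*(1-nu)*tf*R = 6*0.72*4.2*14e6 = 254016000.0 (um^2)
Step 3: sigma (GPa) = 47583250 / 254016000.0 = 1.87324e-01 GPa
Step 4: Convert to MPa (x1000): sigma = 187.3 MPa


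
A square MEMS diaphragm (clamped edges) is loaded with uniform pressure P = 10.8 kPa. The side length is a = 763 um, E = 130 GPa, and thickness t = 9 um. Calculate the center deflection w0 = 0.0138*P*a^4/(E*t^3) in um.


Step 1: Convert pressure to compatible units (E is in GPa, so P in GPa).
P = 10.8 kPa = 10.8e-6 GPa
Step 2: Compute numerator: 0.0138 * P * a^4.
a^4 = 763^4 = 338920744561
numerator = 0.0138 * 10.8e-6 * 338920744561 = 5.0513e+04
Step 3: Compute denominator: E * t^3 = 130 * 9^3 = 94770
Step 4: w0 = numerator / denominator = 5.0513e+04 / 94770 = 0.533 um


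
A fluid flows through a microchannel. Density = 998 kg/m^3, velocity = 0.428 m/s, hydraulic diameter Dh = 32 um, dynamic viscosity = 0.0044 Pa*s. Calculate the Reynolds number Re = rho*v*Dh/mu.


Step 1: Convert Dh to meters: Dh = 32e-6 m
Step 2: Re = rho * v * Dh / mu
Re = 998 * 0.428 * 32e-6 / 0.0044
Re = 3.107


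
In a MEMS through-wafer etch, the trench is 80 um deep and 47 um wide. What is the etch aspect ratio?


Step 1: AR = depth / width
Step 2: AR = 80 / 47
AR = 1.7


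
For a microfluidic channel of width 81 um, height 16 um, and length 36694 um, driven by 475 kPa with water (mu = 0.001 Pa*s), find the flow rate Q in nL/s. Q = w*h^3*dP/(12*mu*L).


Step 1: Convert all dimensions to SI (meters).
w = 81e-6 m, h = 16e-6 m, L = 36694e-6 m, dP = 475e3 Pa
Step 2: Q = w * h^3 * dP / (12 * mu * L)
Q = 81e-6 * (16e-6)^3 * 475e3 / (12 * 0.001 * 36694e-6) = 3.579e-10 m^3/s
Step 3: Convert Q from m^3/s to nL/s (1 m^3 = 1e12 nL, so multiply by 1e12).
Q = 357.9 nL/s


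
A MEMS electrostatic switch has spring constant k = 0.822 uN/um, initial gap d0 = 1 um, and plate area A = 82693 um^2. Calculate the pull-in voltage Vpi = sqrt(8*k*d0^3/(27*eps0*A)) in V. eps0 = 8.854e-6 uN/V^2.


Step 1: Compute numerator: 8 * k * d0^3 = 8 * 0.822 * 1^3 = 6.576
Step 2: Compute denominator: 27 * eps0 * A = 27 * 8.854e-6 * 82693 = 19.768423
Step 3: Vpi = sqrt(6.576 / 19.768423)
Vpi = 0.58 V


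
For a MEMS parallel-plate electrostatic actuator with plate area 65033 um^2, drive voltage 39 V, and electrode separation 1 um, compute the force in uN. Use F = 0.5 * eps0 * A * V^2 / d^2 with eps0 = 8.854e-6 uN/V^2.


Step 1: Identify parameters.
eps0 = 8.854e-6 uN/V^2, A = 65033 um^2, V = 39 V, d = 1 um
Step 2: Compute V^2 = 39^2 = 1521
Step 3: Compute d^2 = 1^2 = 1
Step 4: F = 0.5 * 8.854e-6 * 65033 * 1521 / 1
F = 437.898 uN


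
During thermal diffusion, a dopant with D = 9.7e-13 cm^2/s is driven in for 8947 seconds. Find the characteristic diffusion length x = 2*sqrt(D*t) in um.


Step 1: Compute D*t = 9.7e-13 * 8947 = 8.67859e-09 cm^2
Step 2: sqrt(D*t) = 9.3159e-05 cm
Step 3: x = 2 * 9.3159e-05 cm = 1.86318e-04 cm
Step 4: Convert to um (1 cm = 1e4 um): x = 1.863 um


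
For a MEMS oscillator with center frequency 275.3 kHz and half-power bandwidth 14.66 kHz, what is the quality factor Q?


Step 1: Q = f0 / bandwidth
Step 2: Q = 275.3 / 14.66
Q = 18.8


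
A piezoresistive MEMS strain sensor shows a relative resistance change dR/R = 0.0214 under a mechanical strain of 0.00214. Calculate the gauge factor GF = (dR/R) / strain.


Step 1: Identify values.
dR/R = 0.0214, strain = 0.00214
Step 2: GF = (dR/R) / strain = 0.0214 / 0.00214
GF = 10.0


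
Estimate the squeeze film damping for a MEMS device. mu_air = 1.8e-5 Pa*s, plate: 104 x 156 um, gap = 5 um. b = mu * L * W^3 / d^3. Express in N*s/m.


Step 1: Convert to SI.
L = 104e-6 m, W = 156e-6 m, d = 5e-6 m
Step 2: W^3 = (156e-6)^3 = 3.80e-12 m^3
Step 3: d^3 = (5e-6)^3 = 1.25e-16 m^3
Step 4: b = 1.8e-5 * 104e-6 * 3.80e-12 / 1.25e-16
b = 5.69e-05 N*s/m


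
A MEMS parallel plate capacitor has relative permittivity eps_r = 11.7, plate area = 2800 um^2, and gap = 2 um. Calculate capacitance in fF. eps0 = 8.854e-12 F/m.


Step 1: Convert area to m^2: A = 2800e-12 m^2
Step 2: Convert gap to m: d = 2e-6 m
Step 3: C = eps0 * eps_r * A / d
C = 8.854e-12 * 11.7 * 2800e-12 / 2e-6
Step 4: Convert to fF (multiply by 1e15).
C = 145.03 fF


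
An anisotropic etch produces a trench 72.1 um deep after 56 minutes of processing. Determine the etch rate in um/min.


Step 1: Etch rate = depth / time
Step 2: rate = 72.1 / 56
rate = 1.287 um/min


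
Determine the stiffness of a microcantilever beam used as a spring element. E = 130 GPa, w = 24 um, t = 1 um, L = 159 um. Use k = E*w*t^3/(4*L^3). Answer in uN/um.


Step 1: Convert E to consistent units (1 GPa = 1000 uN/um^2).
E = 130 GPa = 130000 uN/um^2
Step 2: Compute t^3 = 1^3 = 1
Step 3: Compute L^3 = 159^3 = 4019679
Step 4: k = 130000 * 24 * 1 / (4 * 4019679)
k = 0.194 uN/um


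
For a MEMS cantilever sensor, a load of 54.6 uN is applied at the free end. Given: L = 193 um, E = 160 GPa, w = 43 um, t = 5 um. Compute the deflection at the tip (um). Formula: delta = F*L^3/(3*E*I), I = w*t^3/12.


Step 1: Calculate the second moment of area.
I = w * t^3 / 12 = 43 * 5^3 / 12 = 447.9167 um^4
Step 2: Convert E to consistent units (1 GPa = 1000 uN/um^2).
E = 160 GPa = 160000 uN/um^2
Step 3: Calculate tip deflection.
delta = F * L^3 / (3 * E * I)
delta = 54.6 * 193^3 / (3 * 160000 * 447.9167)
delta = 1.8257 um


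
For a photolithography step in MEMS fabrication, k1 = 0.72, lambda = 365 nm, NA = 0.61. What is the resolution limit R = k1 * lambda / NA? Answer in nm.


Step 1: Identify values: k1 = 0.72, lambda = 365 nm, NA = 0.61
Step 2: R = k1 * lambda / NA
R = 0.72 * 365 / 0.61
R = 430.8 nm


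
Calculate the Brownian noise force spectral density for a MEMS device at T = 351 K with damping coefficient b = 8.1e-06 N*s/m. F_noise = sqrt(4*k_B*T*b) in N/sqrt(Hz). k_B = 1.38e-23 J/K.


Step 1: Compute 4 * k_B * T * b
= 4 * 1.38e-23 * 351 * 8.1e-06
= 1.5694e-25 N^2/Hz
Step 2: F_noise = sqrt(1.5694e-25)
F_noise = 3.96e-13 N/sqrt(Hz)


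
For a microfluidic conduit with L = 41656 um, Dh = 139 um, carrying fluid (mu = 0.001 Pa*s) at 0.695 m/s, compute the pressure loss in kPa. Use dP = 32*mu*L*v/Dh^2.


Step 1: Convert to SI: L = 41656e-6 m, Dh = 139e-6 m
Step 2: dP = 32 * 0.001 * 41656e-6 * 0.695 / (139e-6)^2
Step 3: dP = 47949.35 Pa
Step 4: Convert to kPa: dP = 47.95 kPa


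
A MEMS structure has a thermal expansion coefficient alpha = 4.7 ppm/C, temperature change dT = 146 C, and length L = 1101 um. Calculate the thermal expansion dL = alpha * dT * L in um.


Step 1: Convert CTE: alpha = 4.7 ppm/C = 4.7e-6 /C
Step 2: dL = 4.7e-6 * 146 * 1101
dL = 0.7555 um


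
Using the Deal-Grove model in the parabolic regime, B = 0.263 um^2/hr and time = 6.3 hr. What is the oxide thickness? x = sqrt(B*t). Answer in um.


Step 1: Compute B*t = 0.263 * 6.3 = 1.6569
Step 2: x = sqrt(1.6569)
x = 1.287 um


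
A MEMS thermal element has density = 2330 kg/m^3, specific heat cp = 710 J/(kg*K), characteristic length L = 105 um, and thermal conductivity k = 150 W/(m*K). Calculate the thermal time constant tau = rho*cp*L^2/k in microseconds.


Step 1: Convert L to m: L = 105e-6 m
Step 2: L^2 = (105e-6)^2 = 1.1025e-08 m^2
Step 3: tau = 2330 * 710 * 1.1025e-08 / 150 = 1.2159105e-04 s
Step 4: Convert to microseconds (multiply by 1e6).
tau = 121.591 us


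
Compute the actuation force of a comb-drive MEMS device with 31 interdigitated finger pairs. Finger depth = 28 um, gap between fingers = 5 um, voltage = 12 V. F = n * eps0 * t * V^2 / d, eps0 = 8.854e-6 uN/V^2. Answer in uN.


Step 1: Parameters: n=31, eps0=8.854e-6 uN/V^2, t=28 um, V=12 V, d=5 um
Step 2: V^2 = 144
Step 3: F = 31 * 8.854e-6 * 28 * 144 / 5
F = 0.221 uN


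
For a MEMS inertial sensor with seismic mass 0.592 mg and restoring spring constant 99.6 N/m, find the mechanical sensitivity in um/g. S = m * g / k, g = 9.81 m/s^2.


Step 1: Convert mass: m = 0.592 mg = 5.92e-07 kg
Step 2: S = m * g / k = 5.92e-07 * 9.81 / 99.6
Step 3: S = 5.83e-08 m/g
Step 4: Convert to um/g: S = 0.058 um/g


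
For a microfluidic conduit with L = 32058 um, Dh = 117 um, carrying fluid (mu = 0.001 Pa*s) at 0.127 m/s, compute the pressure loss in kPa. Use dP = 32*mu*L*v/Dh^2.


Step 1: Convert to SI: L = 32058e-6 m, Dh = 117e-6 m
Step 2: dP = 32 * 0.001 * 32058e-6 * 0.127 / (117e-6)^2
Step 3: dP = 9517.40 Pa
Step 4: Convert to kPa: dP = 9.52 kPa


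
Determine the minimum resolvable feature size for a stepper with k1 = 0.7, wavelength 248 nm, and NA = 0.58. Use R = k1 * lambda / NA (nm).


Step 1: Identify values: k1 = 0.7, lambda = 248 nm, NA = 0.58
Step 2: R = k1 * lambda / NA
R = 0.7 * 248 / 0.58
R = 299.3 nm


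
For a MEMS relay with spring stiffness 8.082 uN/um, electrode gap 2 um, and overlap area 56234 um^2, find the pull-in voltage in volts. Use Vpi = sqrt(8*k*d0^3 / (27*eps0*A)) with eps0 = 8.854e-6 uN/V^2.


Step 1: Compute numerator: 8 * k * d0^3 = 8 * 8.082 * 2^3 = 517.248
Step 2: Compute denominator: 27 * eps0 * A = 27 * 8.854e-6 * 56234 = 13.443188
Step 3: Vpi = sqrt(517.248 / 13.443188)
Vpi = 6.2 V


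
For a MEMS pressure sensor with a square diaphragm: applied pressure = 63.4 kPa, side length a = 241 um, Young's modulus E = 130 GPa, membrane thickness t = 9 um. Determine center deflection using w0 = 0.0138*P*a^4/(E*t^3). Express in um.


Step 1: Convert pressure to compatible units (E is in GPa, so P in GPa).
P = 63.4 kPa = 63.4e-6 GPa
Step 2: Compute numerator: 0.0138 * P * a^4.
a^4 = 241^4 = 3373402561
numerator = 0.0138 * 63.4e-6 * 3373402561 = 2.9515e+03
Step 3: Compute denominator: E * t^3 = 130 * 9^3 = 94770
Step 4: w0 = numerator / denominator = 2.9515e+03 / 94770 = 0.0311 um


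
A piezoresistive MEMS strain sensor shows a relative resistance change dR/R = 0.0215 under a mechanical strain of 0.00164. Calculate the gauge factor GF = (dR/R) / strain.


Step 1: Identify values.
dR/R = 0.0215, strain = 0.00164
Step 2: GF = (dR/R) / strain = 0.0215 / 0.00164
GF = 13.1


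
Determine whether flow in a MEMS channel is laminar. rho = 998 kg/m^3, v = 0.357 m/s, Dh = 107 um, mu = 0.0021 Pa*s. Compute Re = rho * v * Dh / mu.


Step 1: Convert Dh to meters: Dh = 107e-6 m
Step 2: Re = rho * v * Dh / mu
Re = 998 * 0.357 * 107e-6 / 0.0021
Re = 18.154
Since Re = 18.154 is below ~2300, the flow is laminar.


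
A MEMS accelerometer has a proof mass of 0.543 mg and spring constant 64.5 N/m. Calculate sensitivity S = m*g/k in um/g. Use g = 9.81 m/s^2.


Step 1: Convert mass: m = 0.543 mg = 5.43e-07 kg
Step 2: S = m * g / k = 5.43e-07 * 9.81 / 64.5
Step 3: S = 8.26e-08 m/g
Step 4: Convert to um/g: S = 0.083 um/g


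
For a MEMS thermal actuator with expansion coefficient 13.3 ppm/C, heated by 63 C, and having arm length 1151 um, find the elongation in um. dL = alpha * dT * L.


Step 1: Convert CTE: alpha = 13.3 ppm/C = 13.3e-6 /C
Step 2: dL = 13.3e-6 * 63 * 1151
dL = 0.9644 um


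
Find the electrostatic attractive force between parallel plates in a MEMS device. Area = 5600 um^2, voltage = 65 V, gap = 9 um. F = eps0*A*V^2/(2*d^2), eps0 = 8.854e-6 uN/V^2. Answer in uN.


Step 1: Identify parameters.
eps0 = 8.854e-6 uN/V^2, A = 5600 um^2, V = 65 V, d = 9 um
Step 2: Compute V^2 = 65^2 = 4225
Step 3: Compute d^2 = 9^2 = 81
Step 4: F = 0.5 * 8.854e-6 * 5600 * 4225 / 81
F = 1.293 uN


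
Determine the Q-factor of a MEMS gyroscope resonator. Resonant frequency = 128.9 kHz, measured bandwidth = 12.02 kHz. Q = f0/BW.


Step 1: Q = f0 / bandwidth
Step 2: Q = 128.9 / 12.02
Q = 10.7


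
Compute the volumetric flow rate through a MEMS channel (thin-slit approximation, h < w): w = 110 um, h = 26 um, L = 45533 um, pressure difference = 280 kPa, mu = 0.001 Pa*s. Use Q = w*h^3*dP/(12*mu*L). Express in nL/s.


Step 1: Convert all dimensions to SI (meters).
w = 110e-6 m, h = 26e-6 m, L = 45533e-6 m, dP = 280e3 Pa
Step 2: Q = w * h^3 * dP / (12 * mu * L)
Q = 110e-6 * (26e-6)^3 * 280e3 / (12 * 0.001 * 45533e-6) = 9.907481e-10 m^3/s
Step 3: Convert Q from m^3/s to nL/s (1 m^3 = 1e12 nL, so multiply by 1e12).
Q = 990.748 nL/s


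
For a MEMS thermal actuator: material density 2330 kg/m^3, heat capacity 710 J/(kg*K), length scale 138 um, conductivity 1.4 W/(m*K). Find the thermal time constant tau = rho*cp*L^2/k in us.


Step 1: Convert L to m: L = 138e-6 m
Step 2: L^2 = (138e-6)^2 = 1.9044e-08 m^2
Step 3: tau = 2330 * 710 * 1.9044e-08 / 1.4 = 2.250320657e-02 s
Step 4: Convert to microseconds (multiply by 1e6).
tau = 22503.207 us


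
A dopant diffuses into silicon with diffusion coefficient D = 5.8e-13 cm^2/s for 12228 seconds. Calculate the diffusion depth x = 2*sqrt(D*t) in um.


Step 1: Compute D*t = 5.8e-13 * 12228 = 7.09224e-09 cm^2
Step 2: sqrt(D*t) = 8.42154e-05 cm
Step 3: x = 2 * 8.42154e-05 cm = 1.684308e-04 cm
Step 4: Convert to um (1 cm = 1e4 um): x = 1.684 um


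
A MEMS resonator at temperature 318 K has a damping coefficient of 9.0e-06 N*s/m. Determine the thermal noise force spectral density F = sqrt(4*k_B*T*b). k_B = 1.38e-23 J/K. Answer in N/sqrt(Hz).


Step 1: Compute 4 * k_B * T * b
= 4 * 1.38e-23 * 318 * 9.0e-06
= 1.5798e-25 N^2/Hz
Step 2: F_noise = sqrt(1.5798e-25)
F_noise = 3.97e-13 N/sqrt(Hz)


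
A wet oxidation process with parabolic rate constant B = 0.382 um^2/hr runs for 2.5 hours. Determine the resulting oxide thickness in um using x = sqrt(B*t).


Step 1: Compute B*t = 0.382 * 2.5 = 0.955
Step 2: x = sqrt(0.955)
x = 0.977 um


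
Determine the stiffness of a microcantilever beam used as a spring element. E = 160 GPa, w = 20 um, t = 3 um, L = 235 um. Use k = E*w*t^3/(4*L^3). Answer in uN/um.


Step 1: Convert E to consistent units (1 GPa = 1000 uN/um^2).
E = 160 GPa = 160000 uN/um^2
Step 2: Compute t^3 = 3^3 = 27
Step 3: Compute L^3 = 235^3 = 12977875
Step 4: k = 160000 * 20 * 27 / (4 * 12977875)
k = 1.6644 uN/um


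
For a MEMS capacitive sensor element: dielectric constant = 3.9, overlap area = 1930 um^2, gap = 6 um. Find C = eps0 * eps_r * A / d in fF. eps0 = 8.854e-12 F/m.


Step 1: Convert area to m^2: A = 1930e-12 m^2
Step 2: Convert gap to m: d = 6e-6 m
Step 3: C = eps0 * eps_r * A / d
C = 8.854e-12 * 3.9 * 1930e-12 / 6e-6
Step 4: Convert to fF (multiply by 1e15).
C = 11.11 fF


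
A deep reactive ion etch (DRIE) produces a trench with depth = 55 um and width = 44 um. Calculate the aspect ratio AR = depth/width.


Step 1: AR = depth / width
Step 2: AR = 55 / 44
AR = 1.3


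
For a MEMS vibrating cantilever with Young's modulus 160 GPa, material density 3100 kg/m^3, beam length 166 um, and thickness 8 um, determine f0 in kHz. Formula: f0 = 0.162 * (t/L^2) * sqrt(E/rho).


Step 1: Convert units to SI.
t_SI = 8e-6 m, L_SI = 166e-6 m
Step 2: Calculate sqrt(E/rho).
sqrt(160e9 / 3100) = 7184.21 m/s
Step 3: Compute f0.
f0 = 0.162 * 8e-6 / (166e-6)^2 * 7184.21 = 337884.2 Hz = 337.88 kHz


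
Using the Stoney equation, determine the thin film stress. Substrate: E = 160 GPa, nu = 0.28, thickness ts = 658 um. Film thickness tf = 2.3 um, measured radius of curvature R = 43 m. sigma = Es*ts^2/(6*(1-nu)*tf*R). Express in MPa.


Step 1: Compute numerator: Es * ts^2 = 160 * 658^2 = 69274240 (GPa*um^2)
Step 2: Compute denominator (R in um): 6*(1-nu)*tf*R = 6*0.72*2.3*43e6 = 427248000.0 (um^2)
Step 3: sigma (GPa) = 69274240 / 427248000.0 = 1.62141e-01 GPa
Step 4: Convert to MPa (x1000): sigma = 162.1 MPa
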